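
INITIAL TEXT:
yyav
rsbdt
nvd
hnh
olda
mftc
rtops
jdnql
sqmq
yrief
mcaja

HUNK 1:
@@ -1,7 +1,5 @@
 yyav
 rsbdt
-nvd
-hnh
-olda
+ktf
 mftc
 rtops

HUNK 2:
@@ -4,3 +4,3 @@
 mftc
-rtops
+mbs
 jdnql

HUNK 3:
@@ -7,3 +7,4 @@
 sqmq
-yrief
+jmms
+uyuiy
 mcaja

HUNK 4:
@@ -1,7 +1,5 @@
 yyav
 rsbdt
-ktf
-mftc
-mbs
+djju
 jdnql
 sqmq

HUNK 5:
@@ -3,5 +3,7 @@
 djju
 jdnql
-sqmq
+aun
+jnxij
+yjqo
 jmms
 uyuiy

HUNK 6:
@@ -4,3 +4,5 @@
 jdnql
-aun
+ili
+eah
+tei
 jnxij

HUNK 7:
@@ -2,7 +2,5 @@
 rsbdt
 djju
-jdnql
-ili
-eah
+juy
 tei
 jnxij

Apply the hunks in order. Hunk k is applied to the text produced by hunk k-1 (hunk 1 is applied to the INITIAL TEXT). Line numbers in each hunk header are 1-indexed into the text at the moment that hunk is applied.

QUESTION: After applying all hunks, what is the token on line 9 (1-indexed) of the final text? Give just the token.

Answer: uyuiy

Derivation:
Hunk 1: at line 1 remove [nvd,hnh,olda] add [ktf] -> 9 lines: yyav rsbdt ktf mftc rtops jdnql sqmq yrief mcaja
Hunk 2: at line 4 remove [rtops] add [mbs] -> 9 lines: yyav rsbdt ktf mftc mbs jdnql sqmq yrief mcaja
Hunk 3: at line 7 remove [yrief] add [jmms,uyuiy] -> 10 lines: yyav rsbdt ktf mftc mbs jdnql sqmq jmms uyuiy mcaja
Hunk 4: at line 1 remove [ktf,mftc,mbs] add [djju] -> 8 lines: yyav rsbdt djju jdnql sqmq jmms uyuiy mcaja
Hunk 5: at line 3 remove [sqmq] add [aun,jnxij,yjqo] -> 10 lines: yyav rsbdt djju jdnql aun jnxij yjqo jmms uyuiy mcaja
Hunk 6: at line 4 remove [aun] add [ili,eah,tei] -> 12 lines: yyav rsbdt djju jdnql ili eah tei jnxij yjqo jmms uyuiy mcaja
Hunk 7: at line 2 remove [jdnql,ili,eah] add [juy] -> 10 lines: yyav rsbdt djju juy tei jnxij yjqo jmms uyuiy mcaja
Final line 9: uyuiy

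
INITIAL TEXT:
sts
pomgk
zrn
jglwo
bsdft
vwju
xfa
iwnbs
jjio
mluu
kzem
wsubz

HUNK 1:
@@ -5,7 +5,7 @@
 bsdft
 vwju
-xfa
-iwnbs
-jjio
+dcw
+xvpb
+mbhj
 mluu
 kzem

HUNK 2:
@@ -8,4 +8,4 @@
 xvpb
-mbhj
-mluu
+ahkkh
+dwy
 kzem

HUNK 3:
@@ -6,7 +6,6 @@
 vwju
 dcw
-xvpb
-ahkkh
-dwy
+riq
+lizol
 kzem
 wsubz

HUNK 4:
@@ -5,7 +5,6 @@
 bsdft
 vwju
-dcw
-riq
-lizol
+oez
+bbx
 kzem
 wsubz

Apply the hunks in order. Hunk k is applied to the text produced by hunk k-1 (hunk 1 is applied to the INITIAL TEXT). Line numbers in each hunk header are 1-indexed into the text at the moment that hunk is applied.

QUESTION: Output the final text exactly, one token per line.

Hunk 1: at line 5 remove [xfa,iwnbs,jjio] add [dcw,xvpb,mbhj] -> 12 lines: sts pomgk zrn jglwo bsdft vwju dcw xvpb mbhj mluu kzem wsubz
Hunk 2: at line 8 remove [mbhj,mluu] add [ahkkh,dwy] -> 12 lines: sts pomgk zrn jglwo bsdft vwju dcw xvpb ahkkh dwy kzem wsubz
Hunk 3: at line 6 remove [xvpb,ahkkh,dwy] add [riq,lizol] -> 11 lines: sts pomgk zrn jglwo bsdft vwju dcw riq lizol kzem wsubz
Hunk 4: at line 5 remove [dcw,riq,lizol] add [oez,bbx] -> 10 lines: sts pomgk zrn jglwo bsdft vwju oez bbx kzem wsubz

Answer: sts
pomgk
zrn
jglwo
bsdft
vwju
oez
bbx
kzem
wsubz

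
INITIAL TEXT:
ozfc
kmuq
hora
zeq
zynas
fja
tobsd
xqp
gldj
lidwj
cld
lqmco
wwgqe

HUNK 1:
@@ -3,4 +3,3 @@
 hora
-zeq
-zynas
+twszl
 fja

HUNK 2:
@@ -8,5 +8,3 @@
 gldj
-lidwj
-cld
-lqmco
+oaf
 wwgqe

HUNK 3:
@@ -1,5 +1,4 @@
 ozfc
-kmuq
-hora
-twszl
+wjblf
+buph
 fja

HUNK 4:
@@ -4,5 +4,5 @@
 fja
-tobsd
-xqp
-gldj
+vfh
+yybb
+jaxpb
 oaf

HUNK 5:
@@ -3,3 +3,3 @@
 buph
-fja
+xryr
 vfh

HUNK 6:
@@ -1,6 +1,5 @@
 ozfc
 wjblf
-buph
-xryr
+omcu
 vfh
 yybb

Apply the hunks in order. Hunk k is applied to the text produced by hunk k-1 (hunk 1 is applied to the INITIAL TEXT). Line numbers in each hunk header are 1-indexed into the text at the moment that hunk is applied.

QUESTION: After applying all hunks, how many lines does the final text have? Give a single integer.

Answer: 8

Derivation:
Hunk 1: at line 3 remove [zeq,zynas] add [twszl] -> 12 lines: ozfc kmuq hora twszl fja tobsd xqp gldj lidwj cld lqmco wwgqe
Hunk 2: at line 8 remove [lidwj,cld,lqmco] add [oaf] -> 10 lines: ozfc kmuq hora twszl fja tobsd xqp gldj oaf wwgqe
Hunk 3: at line 1 remove [kmuq,hora,twszl] add [wjblf,buph] -> 9 lines: ozfc wjblf buph fja tobsd xqp gldj oaf wwgqe
Hunk 4: at line 4 remove [tobsd,xqp,gldj] add [vfh,yybb,jaxpb] -> 9 lines: ozfc wjblf buph fja vfh yybb jaxpb oaf wwgqe
Hunk 5: at line 3 remove [fja] add [xryr] -> 9 lines: ozfc wjblf buph xryr vfh yybb jaxpb oaf wwgqe
Hunk 6: at line 1 remove [buph,xryr] add [omcu] -> 8 lines: ozfc wjblf omcu vfh yybb jaxpb oaf wwgqe
Final line count: 8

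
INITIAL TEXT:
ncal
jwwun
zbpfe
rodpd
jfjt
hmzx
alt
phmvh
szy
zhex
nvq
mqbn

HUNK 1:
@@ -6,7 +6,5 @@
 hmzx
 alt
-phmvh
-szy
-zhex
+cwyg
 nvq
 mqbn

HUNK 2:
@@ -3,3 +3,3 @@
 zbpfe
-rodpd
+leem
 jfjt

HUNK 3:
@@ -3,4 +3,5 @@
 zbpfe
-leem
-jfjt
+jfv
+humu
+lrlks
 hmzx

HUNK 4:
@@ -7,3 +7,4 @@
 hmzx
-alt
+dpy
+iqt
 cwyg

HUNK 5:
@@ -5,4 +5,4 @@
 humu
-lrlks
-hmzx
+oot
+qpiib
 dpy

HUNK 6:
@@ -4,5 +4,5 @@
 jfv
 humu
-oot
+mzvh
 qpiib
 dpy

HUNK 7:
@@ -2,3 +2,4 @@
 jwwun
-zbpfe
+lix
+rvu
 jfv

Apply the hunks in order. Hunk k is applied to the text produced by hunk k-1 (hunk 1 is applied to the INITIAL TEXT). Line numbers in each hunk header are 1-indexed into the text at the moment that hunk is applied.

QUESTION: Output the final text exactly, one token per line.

Hunk 1: at line 6 remove [phmvh,szy,zhex] add [cwyg] -> 10 lines: ncal jwwun zbpfe rodpd jfjt hmzx alt cwyg nvq mqbn
Hunk 2: at line 3 remove [rodpd] add [leem] -> 10 lines: ncal jwwun zbpfe leem jfjt hmzx alt cwyg nvq mqbn
Hunk 3: at line 3 remove [leem,jfjt] add [jfv,humu,lrlks] -> 11 lines: ncal jwwun zbpfe jfv humu lrlks hmzx alt cwyg nvq mqbn
Hunk 4: at line 7 remove [alt] add [dpy,iqt] -> 12 lines: ncal jwwun zbpfe jfv humu lrlks hmzx dpy iqt cwyg nvq mqbn
Hunk 5: at line 5 remove [lrlks,hmzx] add [oot,qpiib] -> 12 lines: ncal jwwun zbpfe jfv humu oot qpiib dpy iqt cwyg nvq mqbn
Hunk 6: at line 4 remove [oot] add [mzvh] -> 12 lines: ncal jwwun zbpfe jfv humu mzvh qpiib dpy iqt cwyg nvq mqbn
Hunk 7: at line 2 remove [zbpfe] add [lix,rvu] -> 13 lines: ncal jwwun lix rvu jfv humu mzvh qpiib dpy iqt cwyg nvq mqbn

Answer: ncal
jwwun
lix
rvu
jfv
humu
mzvh
qpiib
dpy
iqt
cwyg
nvq
mqbn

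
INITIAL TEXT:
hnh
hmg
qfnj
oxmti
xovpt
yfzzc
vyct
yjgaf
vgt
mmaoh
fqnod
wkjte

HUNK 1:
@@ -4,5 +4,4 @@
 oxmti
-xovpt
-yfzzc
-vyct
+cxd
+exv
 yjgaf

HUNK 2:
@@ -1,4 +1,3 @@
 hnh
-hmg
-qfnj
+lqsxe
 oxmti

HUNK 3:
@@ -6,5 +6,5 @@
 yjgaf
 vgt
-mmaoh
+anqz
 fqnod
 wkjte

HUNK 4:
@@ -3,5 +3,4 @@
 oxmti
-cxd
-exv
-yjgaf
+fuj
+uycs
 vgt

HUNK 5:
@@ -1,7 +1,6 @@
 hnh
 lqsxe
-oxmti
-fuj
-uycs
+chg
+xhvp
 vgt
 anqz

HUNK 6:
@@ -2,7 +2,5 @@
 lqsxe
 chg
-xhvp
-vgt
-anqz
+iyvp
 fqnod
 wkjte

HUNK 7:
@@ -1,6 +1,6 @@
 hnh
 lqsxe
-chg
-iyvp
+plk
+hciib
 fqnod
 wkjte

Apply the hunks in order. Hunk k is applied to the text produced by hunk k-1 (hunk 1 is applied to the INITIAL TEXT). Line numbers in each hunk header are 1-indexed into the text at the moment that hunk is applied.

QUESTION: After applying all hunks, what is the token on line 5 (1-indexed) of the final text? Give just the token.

Answer: fqnod

Derivation:
Hunk 1: at line 4 remove [xovpt,yfzzc,vyct] add [cxd,exv] -> 11 lines: hnh hmg qfnj oxmti cxd exv yjgaf vgt mmaoh fqnod wkjte
Hunk 2: at line 1 remove [hmg,qfnj] add [lqsxe] -> 10 lines: hnh lqsxe oxmti cxd exv yjgaf vgt mmaoh fqnod wkjte
Hunk 3: at line 6 remove [mmaoh] add [anqz] -> 10 lines: hnh lqsxe oxmti cxd exv yjgaf vgt anqz fqnod wkjte
Hunk 4: at line 3 remove [cxd,exv,yjgaf] add [fuj,uycs] -> 9 lines: hnh lqsxe oxmti fuj uycs vgt anqz fqnod wkjte
Hunk 5: at line 1 remove [oxmti,fuj,uycs] add [chg,xhvp] -> 8 lines: hnh lqsxe chg xhvp vgt anqz fqnod wkjte
Hunk 6: at line 2 remove [xhvp,vgt,anqz] add [iyvp] -> 6 lines: hnh lqsxe chg iyvp fqnod wkjte
Hunk 7: at line 1 remove [chg,iyvp] add [plk,hciib] -> 6 lines: hnh lqsxe plk hciib fqnod wkjte
Final line 5: fqnod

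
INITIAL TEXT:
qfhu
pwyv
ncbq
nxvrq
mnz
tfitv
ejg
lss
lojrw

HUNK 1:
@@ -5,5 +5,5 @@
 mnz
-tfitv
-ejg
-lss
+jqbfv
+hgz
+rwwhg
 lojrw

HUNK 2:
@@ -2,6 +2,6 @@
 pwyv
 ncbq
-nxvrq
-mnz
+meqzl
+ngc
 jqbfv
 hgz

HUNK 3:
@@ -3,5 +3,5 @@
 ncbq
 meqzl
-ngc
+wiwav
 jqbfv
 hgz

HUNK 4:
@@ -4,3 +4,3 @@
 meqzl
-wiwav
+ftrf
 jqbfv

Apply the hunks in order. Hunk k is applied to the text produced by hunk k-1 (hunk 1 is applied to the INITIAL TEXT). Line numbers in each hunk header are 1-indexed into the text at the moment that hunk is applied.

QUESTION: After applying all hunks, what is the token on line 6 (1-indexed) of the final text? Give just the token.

Answer: jqbfv

Derivation:
Hunk 1: at line 5 remove [tfitv,ejg,lss] add [jqbfv,hgz,rwwhg] -> 9 lines: qfhu pwyv ncbq nxvrq mnz jqbfv hgz rwwhg lojrw
Hunk 2: at line 2 remove [nxvrq,mnz] add [meqzl,ngc] -> 9 lines: qfhu pwyv ncbq meqzl ngc jqbfv hgz rwwhg lojrw
Hunk 3: at line 3 remove [ngc] add [wiwav] -> 9 lines: qfhu pwyv ncbq meqzl wiwav jqbfv hgz rwwhg lojrw
Hunk 4: at line 4 remove [wiwav] add [ftrf] -> 9 lines: qfhu pwyv ncbq meqzl ftrf jqbfv hgz rwwhg lojrw
Final line 6: jqbfv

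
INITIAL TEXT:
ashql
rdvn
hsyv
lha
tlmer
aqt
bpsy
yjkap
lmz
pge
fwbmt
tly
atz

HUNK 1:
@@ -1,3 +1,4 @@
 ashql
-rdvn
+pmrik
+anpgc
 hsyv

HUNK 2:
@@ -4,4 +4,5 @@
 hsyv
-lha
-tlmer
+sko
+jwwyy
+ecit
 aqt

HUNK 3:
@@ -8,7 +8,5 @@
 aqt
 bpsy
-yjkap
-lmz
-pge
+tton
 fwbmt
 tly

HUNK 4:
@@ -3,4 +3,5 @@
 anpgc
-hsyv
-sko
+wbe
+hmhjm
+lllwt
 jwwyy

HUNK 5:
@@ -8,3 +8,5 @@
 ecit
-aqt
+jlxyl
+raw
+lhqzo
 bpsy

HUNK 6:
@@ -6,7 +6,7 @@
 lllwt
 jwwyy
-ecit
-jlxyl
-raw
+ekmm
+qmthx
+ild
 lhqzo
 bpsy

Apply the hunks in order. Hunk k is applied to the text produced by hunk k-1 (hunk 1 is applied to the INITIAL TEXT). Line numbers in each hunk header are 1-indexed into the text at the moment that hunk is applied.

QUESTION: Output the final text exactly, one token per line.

Hunk 1: at line 1 remove [rdvn] add [pmrik,anpgc] -> 14 lines: ashql pmrik anpgc hsyv lha tlmer aqt bpsy yjkap lmz pge fwbmt tly atz
Hunk 2: at line 4 remove [lha,tlmer] add [sko,jwwyy,ecit] -> 15 lines: ashql pmrik anpgc hsyv sko jwwyy ecit aqt bpsy yjkap lmz pge fwbmt tly atz
Hunk 3: at line 8 remove [yjkap,lmz,pge] add [tton] -> 13 lines: ashql pmrik anpgc hsyv sko jwwyy ecit aqt bpsy tton fwbmt tly atz
Hunk 4: at line 3 remove [hsyv,sko] add [wbe,hmhjm,lllwt] -> 14 lines: ashql pmrik anpgc wbe hmhjm lllwt jwwyy ecit aqt bpsy tton fwbmt tly atz
Hunk 5: at line 8 remove [aqt] add [jlxyl,raw,lhqzo] -> 16 lines: ashql pmrik anpgc wbe hmhjm lllwt jwwyy ecit jlxyl raw lhqzo bpsy tton fwbmt tly atz
Hunk 6: at line 6 remove [ecit,jlxyl,raw] add [ekmm,qmthx,ild] -> 16 lines: ashql pmrik anpgc wbe hmhjm lllwt jwwyy ekmm qmthx ild lhqzo bpsy tton fwbmt tly atz

Answer: ashql
pmrik
anpgc
wbe
hmhjm
lllwt
jwwyy
ekmm
qmthx
ild
lhqzo
bpsy
tton
fwbmt
tly
atz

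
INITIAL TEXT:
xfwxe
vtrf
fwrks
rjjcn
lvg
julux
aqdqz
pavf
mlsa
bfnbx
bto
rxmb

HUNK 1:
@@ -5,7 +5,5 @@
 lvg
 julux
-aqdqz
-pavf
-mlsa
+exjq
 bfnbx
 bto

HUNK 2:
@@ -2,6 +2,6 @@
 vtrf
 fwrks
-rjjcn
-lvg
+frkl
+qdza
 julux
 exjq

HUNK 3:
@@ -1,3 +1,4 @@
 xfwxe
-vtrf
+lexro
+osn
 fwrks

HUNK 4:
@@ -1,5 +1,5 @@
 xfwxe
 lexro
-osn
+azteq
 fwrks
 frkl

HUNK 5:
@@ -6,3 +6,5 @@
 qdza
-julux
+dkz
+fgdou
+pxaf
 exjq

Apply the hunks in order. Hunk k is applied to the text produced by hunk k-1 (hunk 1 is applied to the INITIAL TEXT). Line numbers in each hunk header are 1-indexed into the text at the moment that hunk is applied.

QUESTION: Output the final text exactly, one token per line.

Answer: xfwxe
lexro
azteq
fwrks
frkl
qdza
dkz
fgdou
pxaf
exjq
bfnbx
bto
rxmb

Derivation:
Hunk 1: at line 5 remove [aqdqz,pavf,mlsa] add [exjq] -> 10 lines: xfwxe vtrf fwrks rjjcn lvg julux exjq bfnbx bto rxmb
Hunk 2: at line 2 remove [rjjcn,lvg] add [frkl,qdza] -> 10 lines: xfwxe vtrf fwrks frkl qdza julux exjq bfnbx bto rxmb
Hunk 3: at line 1 remove [vtrf] add [lexro,osn] -> 11 lines: xfwxe lexro osn fwrks frkl qdza julux exjq bfnbx bto rxmb
Hunk 4: at line 1 remove [osn] add [azteq] -> 11 lines: xfwxe lexro azteq fwrks frkl qdza julux exjq bfnbx bto rxmb
Hunk 5: at line 6 remove [julux] add [dkz,fgdou,pxaf] -> 13 lines: xfwxe lexro azteq fwrks frkl qdza dkz fgdou pxaf exjq bfnbx bto rxmb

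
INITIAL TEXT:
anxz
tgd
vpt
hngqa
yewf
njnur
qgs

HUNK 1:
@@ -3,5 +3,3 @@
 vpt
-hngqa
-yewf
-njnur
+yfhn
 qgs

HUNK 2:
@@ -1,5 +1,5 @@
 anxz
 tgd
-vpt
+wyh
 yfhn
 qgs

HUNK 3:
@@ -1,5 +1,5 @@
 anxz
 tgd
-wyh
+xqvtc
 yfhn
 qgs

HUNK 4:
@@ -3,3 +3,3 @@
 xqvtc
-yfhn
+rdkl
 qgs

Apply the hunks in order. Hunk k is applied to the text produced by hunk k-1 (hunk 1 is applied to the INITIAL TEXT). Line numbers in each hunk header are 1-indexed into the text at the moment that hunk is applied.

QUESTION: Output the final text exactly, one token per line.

Hunk 1: at line 3 remove [hngqa,yewf,njnur] add [yfhn] -> 5 lines: anxz tgd vpt yfhn qgs
Hunk 2: at line 1 remove [vpt] add [wyh] -> 5 lines: anxz tgd wyh yfhn qgs
Hunk 3: at line 1 remove [wyh] add [xqvtc] -> 5 lines: anxz tgd xqvtc yfhn qgs
Hunk 4: at line 3 remove [yfhn] add [rdkl] -> 5 lines: anxz tgd xqvtc rdkl qgs

Answer: anxz
tgd
xqvtc
rdkl
qgs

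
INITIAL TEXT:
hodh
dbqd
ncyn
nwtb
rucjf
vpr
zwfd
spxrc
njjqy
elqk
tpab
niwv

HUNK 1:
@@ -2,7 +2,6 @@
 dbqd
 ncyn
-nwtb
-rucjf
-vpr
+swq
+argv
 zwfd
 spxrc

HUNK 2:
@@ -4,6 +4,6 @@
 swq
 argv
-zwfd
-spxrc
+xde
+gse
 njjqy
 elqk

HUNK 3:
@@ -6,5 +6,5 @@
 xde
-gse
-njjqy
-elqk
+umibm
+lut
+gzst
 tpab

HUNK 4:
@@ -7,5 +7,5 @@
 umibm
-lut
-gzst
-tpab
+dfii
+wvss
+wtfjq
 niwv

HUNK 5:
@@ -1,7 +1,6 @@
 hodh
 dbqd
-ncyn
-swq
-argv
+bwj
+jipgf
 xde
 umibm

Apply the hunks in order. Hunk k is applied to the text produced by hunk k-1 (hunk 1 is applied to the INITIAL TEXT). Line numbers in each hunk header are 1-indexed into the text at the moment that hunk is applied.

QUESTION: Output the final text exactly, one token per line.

Hunk 1: at line 2 remove [nwtb,rucjf,vpr] add [swq,argv] -> 11 lines: hodh dbqd ncyn swq argv zwfd spxrc njjqy elqk tpab niwv
Hunk 2: at line 4 remove [zwfd,spxrc] add [xde,gse] -> 11 lines: hodh dbqd ncyn swq argv xde gse njjqy elqk tpab niwv
Hunk 3: at line 6 remove [gse,njjqy,elqk] add [umibm,lut,gzst] -> 11 lines: hodh dbqd ncyn swq argv xde umibm lut gzst tpab niwv
Hunk 4: at line 7 remove [lut,gzst,tpab] add [dfii,wvss,wtfjq] -> 11 lines: hodh dbqd ncyn swq argv xde umibm dfii wvss wtfjq niwv
Hunk 5: at line 1 remove [ncyn,swq,argv] add [bwj,jipgf] -> 10 lines: hodh dbqd bwj jipgf xde umibm dfii wvss wtfjq niwv

Answer: hodh
dbqd
bwj
jipgf
xde
umibm
dfii
wvss
wtfjq
niwv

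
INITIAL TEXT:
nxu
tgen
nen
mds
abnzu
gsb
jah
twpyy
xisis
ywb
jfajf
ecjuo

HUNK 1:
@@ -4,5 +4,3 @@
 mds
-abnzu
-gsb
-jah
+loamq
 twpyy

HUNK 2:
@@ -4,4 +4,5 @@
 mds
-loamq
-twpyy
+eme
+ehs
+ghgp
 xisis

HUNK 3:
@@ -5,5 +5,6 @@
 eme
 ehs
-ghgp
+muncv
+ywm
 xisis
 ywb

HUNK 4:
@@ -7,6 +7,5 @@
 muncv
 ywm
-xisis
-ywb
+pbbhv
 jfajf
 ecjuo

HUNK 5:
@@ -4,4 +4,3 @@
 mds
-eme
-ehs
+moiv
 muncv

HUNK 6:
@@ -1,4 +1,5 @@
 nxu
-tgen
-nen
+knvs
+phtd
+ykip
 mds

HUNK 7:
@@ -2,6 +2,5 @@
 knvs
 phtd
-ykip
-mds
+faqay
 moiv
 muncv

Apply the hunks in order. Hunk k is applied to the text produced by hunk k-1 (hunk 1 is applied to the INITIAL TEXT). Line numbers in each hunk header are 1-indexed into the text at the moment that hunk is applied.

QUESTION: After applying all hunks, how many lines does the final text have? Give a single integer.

Hunk 1: at line 4 remove [abnzu,gsb,jah] add [loamq] -> 10 lines: nxu tgen nen mds loamq twpyy xisis ywb jfajf ecjuo
Hunk 2: at line 4 remove [loamq,twpyy] add [eme,ehs,ghgp] -> 11 lines: nxu tgen nen mds eme ehs ghgp xisis ywb jfajf ecjuo
Hunk 3: at line 5 remove [ghgp] add [muncv,ywm] -> 12 lines: nxu tgen nen mds eme ehs muncv ywm xisis ywb jfajf ecjuo
Hunk 4: at line 7 remove [xisis,ywb] add [pbbhv] -> 11 lines: nxu tgen nen mds eme ehs muncv ywm pbbhv jfajf ecjuo
Hunk 5: at line 4 remove [eme,ehs] add [moiv] -> 10 lines: nxu tgen nen mds moiv muncv ywm pbbhv jfajf ecjuo
Hunk 6: at line 1 remove [tgen,nen] add [knvs,phtd,ykip] -> 11 lines: nxu knvs phtd ykip mds moiv muncv ywm pbbhv jfajf ecjuo
Hunk 7: at line 2 remove [ykip,mds] add [faqay] -> 10 lines: nxu knvs phtd faqay moiv muncv ywm pbbhv jfajf ecjuo
Final line count: 10

Answer: 10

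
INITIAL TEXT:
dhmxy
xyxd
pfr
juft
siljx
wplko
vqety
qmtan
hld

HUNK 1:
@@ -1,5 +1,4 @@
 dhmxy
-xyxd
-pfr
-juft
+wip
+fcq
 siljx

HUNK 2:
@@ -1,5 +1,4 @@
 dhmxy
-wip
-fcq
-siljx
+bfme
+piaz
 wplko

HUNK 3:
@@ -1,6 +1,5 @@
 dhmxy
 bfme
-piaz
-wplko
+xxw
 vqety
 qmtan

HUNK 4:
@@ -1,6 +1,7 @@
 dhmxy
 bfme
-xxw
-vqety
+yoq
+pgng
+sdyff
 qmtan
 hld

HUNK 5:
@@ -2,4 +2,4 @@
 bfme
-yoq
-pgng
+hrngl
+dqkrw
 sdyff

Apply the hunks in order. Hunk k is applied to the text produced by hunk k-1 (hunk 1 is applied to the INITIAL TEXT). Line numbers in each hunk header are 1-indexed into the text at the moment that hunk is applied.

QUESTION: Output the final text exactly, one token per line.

Answer: dhmxy
bfme
hrngl
dqkrw
sdyff
qmtan
hld

Derivation:
Hunk 1: at line 1 remove [xyxd,pfr,juft] add [wip,fcq] -> 8 lines: dhmxy wip fcq siljx wplko vqety qmtan hld
Hunk 2: at line 1 remove [wip,fcq,siljx] add [bfme,piaz] -> 7 lines: dhmxy bfme piaz wplko vqety qmtan hld
Hunk 3: at line 1 remove [piaz,wplko] add [xxw] -> 6 lines: dhmxy bfme xxw vqety qmtan hld
Hunk 4: at line 1 remove [xxw,vqety] add [yoq,pgng,sdyff] -> 7 lines: dhmxy bfme yoq pgng sdyff qmtan hld
Hunk 5: at line 2 remove [yoq,pgng] add [hrngl,dqkrw] -> 7 lines: dhmxy bfme hrngl dqkrw sdyff qmtan hld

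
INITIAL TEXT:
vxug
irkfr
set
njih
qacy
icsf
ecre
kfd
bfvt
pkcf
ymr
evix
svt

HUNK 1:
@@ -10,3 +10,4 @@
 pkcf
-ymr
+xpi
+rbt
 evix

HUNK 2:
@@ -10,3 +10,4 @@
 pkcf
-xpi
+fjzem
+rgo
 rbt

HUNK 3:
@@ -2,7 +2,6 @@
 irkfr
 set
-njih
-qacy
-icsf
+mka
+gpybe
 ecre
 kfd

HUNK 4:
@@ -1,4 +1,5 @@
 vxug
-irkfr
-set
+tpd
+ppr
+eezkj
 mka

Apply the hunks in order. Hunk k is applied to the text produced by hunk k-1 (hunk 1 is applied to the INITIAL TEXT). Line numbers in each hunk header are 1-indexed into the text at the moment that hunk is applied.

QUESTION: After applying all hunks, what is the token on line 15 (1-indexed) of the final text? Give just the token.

Answer: svt

Derivation:
Hunk 1: at line 10 remove [ymr] add [xpi,rbt] -> 14 lines: vxug irkfr set njih qacy icsf ecre kfd bfvt pkcf xpi rbt evix svt
Hunk 2: at line 10 remove [xpi] add [fjzem,rgo] -> 15 lines: vxug irkfr set njih qacy icsf ecre kfd bfvt pkcf fjzem rgo rbt evix svt
Hunk 3: at line 2 remove [njih,qacy,icsf] add [mka,gpybe] -> 14 lines: vxug irkfr set mka gpybe ecre kfd bfvt pkcf fjzem rgo rbt evix svt
Hunk 4: at line 1 remove [irkfr,set] add [tpd,ppr,eezkj] -> 15 lines: vxug tpd ppr eezkj mka gpybe ecre kfd bfvt pkcf fjzem rgo rbt evix svt
Final line 15: svt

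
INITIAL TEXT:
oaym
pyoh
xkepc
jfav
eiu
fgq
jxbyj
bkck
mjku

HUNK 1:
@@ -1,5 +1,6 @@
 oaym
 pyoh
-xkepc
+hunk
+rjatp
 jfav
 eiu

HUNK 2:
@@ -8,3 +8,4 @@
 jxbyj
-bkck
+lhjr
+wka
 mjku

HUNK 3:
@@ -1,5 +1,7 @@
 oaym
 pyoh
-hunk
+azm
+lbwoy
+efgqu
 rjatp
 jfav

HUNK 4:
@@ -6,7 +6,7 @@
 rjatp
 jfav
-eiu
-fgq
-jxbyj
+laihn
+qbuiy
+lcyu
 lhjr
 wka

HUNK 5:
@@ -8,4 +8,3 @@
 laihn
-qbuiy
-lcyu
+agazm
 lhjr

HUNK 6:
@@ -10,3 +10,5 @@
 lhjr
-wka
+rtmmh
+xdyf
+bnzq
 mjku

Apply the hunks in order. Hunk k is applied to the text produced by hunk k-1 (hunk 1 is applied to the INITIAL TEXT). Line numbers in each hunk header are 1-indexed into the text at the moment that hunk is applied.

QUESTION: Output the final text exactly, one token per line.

Answer: oaym
pyoh
azm
lbwoy
efgqu
rjatp
jfav
laihn
agazm
lhjr
rtmmh
xdyf
bnzq
mjku

Derivation:
Hunk 1: at line 1 remove [xkepc] add [hunk,rjatp] -> 10 lines: oaym pyoh hunk rjatp jfav eiu fgq jxbyj bkck mjku
Hunk 2: at line 8 remove [bkck] add [lhjr,wka] -> 11 lines: oaym pyoh hunk rjatp jfav eiu fgq jxbyj lhjr wka mjku
Hunk 3: at line 1 remove [hunk] add [azm,lbwoy,efgqu] -> 13 lines: oaym pyoh azm lbwoy efgqu rjatp jfav eiu fgq jxbyj lhjr wka mjku
Hunk 4: at line 6 remove [eiu,fgq,jxbyj] add [laihn,qbuiy,lcyu] -> 13 lines: oaym pyoh azm lbwoy efgqu rjatp jfav laihn qbuiy lcyu lhjr wka mjku
Hunk 5: at line 8 remove [qbuiy,lcyu] add [agazm] -> 12 lines: oaym pyoh azm lbwoy efgqu rjatp jfav laihn agazm lhjr wka mjku
Hunk 6: at line 10 remove [wka] add [rtmmh,xdyf,bnzq] -> 14 lines: oaym pyoh azm lbwoy efgqu rjatp jfav laihn agazm lhjr rtmmh xdyf bnzq mjku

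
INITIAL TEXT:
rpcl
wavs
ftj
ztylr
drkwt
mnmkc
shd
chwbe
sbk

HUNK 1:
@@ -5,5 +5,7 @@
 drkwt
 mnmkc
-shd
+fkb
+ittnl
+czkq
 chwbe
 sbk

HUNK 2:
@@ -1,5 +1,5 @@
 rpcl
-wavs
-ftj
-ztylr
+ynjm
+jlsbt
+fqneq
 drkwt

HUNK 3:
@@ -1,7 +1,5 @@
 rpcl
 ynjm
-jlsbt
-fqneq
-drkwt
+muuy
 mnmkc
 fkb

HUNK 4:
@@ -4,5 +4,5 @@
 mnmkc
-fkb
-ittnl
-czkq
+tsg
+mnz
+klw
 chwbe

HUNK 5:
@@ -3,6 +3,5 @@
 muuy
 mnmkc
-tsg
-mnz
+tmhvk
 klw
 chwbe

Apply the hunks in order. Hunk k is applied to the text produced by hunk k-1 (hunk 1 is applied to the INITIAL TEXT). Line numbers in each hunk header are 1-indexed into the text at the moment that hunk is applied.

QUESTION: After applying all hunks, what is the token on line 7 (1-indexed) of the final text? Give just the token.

Answer: chwbe

Derivation:
Hunk 1: at line 5 remove [shd] add [fkb,ittnl,czkq] -> 11 lines: rpcl wavs ftj ztylr drkwt mnmkc fkb ittnl czkq chwbe sbk
Hunk 2: at line 1 remove [wavs,ftj,ztylr] add [ynjm,jlsbt,fqneq] -> 11 lines: rpcl ynjm jlsbt fqneq drkwt mnmkc fkb ittnl czkq chwbe sbk
Hunk 3: at line 1 remove [jlsbt,fqneq,drkwt] add [muuy] -> 9 lines: rpcl ynjm muuy mnmkc fkb ittnl czkq chwbe sbk
Hunk 4: at line 4 remove [fkb,ittnl,czkq] add [tsg,mnz,klw] -> 9 lines: rpcl ynjm muuy mnmkc tsg mnz klw chwbe sbk
Hunk 5: at line 3 remove [tsg,mnz] add [tmhvk] -> 8 lines: rpcl ynjm muuy mnmkc tmhvk klw chwbe sbk
Final line 7: chwbe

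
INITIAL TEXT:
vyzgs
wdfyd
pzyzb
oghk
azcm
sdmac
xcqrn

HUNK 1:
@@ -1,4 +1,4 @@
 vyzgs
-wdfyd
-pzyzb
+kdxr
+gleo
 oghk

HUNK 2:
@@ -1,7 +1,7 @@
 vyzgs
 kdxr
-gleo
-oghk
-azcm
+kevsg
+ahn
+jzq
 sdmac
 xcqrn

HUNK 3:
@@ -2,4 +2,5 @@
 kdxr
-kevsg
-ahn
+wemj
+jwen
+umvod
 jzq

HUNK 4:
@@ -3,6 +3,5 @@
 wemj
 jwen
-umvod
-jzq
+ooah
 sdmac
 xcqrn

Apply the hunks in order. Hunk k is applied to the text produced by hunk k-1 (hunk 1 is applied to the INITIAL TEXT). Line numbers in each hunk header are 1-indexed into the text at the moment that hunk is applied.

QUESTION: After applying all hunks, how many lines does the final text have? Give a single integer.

Hunk 1: at line 1 remove [wdfyd,pzyzb] add [kdxr,gleo] -> 7 lines: vyzgs kdxr gleo oghk azcm sdmac xcqrn
Hunk 2: at line 1 remove [gleo,oghk,azcm] add [kevsg,ahn,jzq] -> 7 lines: vyzgs kdxr kevsg ahn jzq sdmac xcqrn
Hunk 3: at line 2 remove [kevsg,ahn] add [wemj,jwen,umvod] -> 8 lines: vyzgs kdxr wemj jwen umvod jzq sdmac xcqrn
Hunk 4: at line 3 remove [umvod,jzq] add [ooah] -> 7 lines: vyzgs kdxr wemj jwen ooah sdmac xcqrn
Final line count: 7

Answer: 7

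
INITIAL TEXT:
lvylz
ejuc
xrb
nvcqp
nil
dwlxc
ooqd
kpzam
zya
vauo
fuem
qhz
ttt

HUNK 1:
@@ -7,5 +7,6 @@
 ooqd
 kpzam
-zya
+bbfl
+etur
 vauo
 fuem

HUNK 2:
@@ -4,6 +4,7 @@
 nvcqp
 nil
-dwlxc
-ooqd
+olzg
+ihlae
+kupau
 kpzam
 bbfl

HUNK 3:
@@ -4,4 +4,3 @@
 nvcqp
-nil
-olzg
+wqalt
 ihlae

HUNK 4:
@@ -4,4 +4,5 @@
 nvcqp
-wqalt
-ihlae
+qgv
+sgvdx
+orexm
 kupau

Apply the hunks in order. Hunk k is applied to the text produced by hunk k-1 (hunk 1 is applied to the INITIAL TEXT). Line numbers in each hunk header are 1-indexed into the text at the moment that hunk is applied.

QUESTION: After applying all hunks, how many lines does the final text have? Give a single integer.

Answer: 15

Derivation:
Hunk 1: at line 7 remove [zya] add [bbfl,etur] -> 14 lines: lvylz ejuc xrb nvcqp nil dwlxc ooqd kpzam bbfl etur vauo fuem qhz ttt
Hunk 2: at line 4 remove [dwlxc,ooqd] add [olzg,ihlae,kupau] -> 15 lines: lvylz ejuc xrb nvcqp nil olzg ihlae kupau kpzam bbfl etur vauo fuem qhz ttt
Hunk 3: at line 4 remove [nil,olzg] add [wqalt] -> 14 lines: lvylz ejuc xrb nvcqp wqalt ihlae kupau kpzam bbfl etur vauo fuem qhz ttt
Hunk 4: at line 4 remove [wqalt,ihlae] add [qgv,sgvdx,orexm] -> 15 lines: lvylz ejuc xrb nvcqp qgv sgvdx orexm kupau kpzam bbfl etur vauo fuem qhz ttt
Final line count: 15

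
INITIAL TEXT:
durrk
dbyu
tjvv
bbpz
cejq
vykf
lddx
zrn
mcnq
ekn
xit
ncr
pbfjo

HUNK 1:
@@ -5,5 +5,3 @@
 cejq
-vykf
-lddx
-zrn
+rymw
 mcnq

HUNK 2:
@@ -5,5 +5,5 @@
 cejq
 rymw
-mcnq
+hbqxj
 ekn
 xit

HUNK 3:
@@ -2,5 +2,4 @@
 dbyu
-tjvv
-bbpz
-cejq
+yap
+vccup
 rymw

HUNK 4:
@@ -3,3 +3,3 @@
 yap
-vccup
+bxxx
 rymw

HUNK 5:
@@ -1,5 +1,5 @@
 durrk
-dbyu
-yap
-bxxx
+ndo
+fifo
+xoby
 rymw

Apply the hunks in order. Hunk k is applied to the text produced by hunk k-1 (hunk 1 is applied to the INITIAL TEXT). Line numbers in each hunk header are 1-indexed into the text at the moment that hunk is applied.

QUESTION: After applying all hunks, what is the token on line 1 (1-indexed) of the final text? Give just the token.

Answer: durrk

Derivation:
Hunk 1: at line 5 remove [vykf,lddx,zrn] add [rymw] -> 11 lines: durrk dbyu tjvv bbpz cejq rymw mcnq ekn xit ncr pbfjo
Hunk 2: at line 5 remove [mcnq] add [hbqxj] -> 11 lines: durrk dbyu tjvv bbpz cejq rymw hbqxj ekn xit ncr pbfjo
Hunk 3: at line 2 remove [tjvv,bbpz,cejq] add [yap,vccup] -> 10 lines: durrk dbyu yap vccup rymw hbqxj ekn xit ncr pbfjo
Hunk 4: at line 3 remove [vccup] add [bxxx] -> 10 lines: durrk dbyu yap bxxx rymw hbqxj ekn xit ncr pbfjo
Hunk 5: at line 1 remove [dbyu,yap,bxxx] add [ndo,fifo,xoby] -> 10 lines: durrk ndo fifo xoby rymw hbqxj ekn xit ncr pbfjo
Final line 1: durrk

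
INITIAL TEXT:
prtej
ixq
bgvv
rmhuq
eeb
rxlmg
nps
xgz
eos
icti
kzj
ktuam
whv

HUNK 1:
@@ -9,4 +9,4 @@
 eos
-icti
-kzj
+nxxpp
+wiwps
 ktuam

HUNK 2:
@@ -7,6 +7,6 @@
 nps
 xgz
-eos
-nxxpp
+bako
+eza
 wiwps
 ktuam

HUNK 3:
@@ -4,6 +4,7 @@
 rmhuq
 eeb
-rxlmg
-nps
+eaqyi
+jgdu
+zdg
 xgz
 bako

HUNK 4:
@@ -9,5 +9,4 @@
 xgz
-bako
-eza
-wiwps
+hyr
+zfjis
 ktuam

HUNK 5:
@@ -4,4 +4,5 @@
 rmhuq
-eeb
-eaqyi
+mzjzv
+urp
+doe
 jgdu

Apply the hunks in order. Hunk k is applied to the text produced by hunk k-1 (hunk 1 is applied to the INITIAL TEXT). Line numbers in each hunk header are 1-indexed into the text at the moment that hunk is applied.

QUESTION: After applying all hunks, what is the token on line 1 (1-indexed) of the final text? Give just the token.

Answer: prtej

Derivation:
Hunk 1: at line 9 remove [icti,kzj] add [nxxpp,wiwps] -> 13 lines: prtej ixq bgvv rmhuq eeb rxlmg nps xgz eos nxxpp wiwps ktuam whv
Hunk 2: at line 7 remove [eos,nxxpp] add [bako,eza] -> 13 lines: prtej ixq bgvv rmhuq eeb rxlmg nps xgz bako eza wiwps ktuam whv
Hunk 3: at line 4 remove [rxlmg,nps] add [eaqyi,jgdu,zdg] -> 14 lines: prtej ixq bgvv rmhuq eeb eaqyi jgdu zdg xgz bako eza wiwps ktuam whv
Hunk 4: at line 9 remove [bako,eza,wiwps] add [hyr,zfjis] -> 13 lines: prtej ixq bgvv rmhuq eeb eaqyi jgdu zdg xgz hyr zfjis ktuam whv
Hunk 5: at line 4 remove [eeb,eaqyi] add [mzjzv,urp,doe] -> 14 lines: prtej ixq bgvv rmhuq mzjzv urp doe jgdu zdg xgz hyr zfjis ktuam whv
Final line 1: prtej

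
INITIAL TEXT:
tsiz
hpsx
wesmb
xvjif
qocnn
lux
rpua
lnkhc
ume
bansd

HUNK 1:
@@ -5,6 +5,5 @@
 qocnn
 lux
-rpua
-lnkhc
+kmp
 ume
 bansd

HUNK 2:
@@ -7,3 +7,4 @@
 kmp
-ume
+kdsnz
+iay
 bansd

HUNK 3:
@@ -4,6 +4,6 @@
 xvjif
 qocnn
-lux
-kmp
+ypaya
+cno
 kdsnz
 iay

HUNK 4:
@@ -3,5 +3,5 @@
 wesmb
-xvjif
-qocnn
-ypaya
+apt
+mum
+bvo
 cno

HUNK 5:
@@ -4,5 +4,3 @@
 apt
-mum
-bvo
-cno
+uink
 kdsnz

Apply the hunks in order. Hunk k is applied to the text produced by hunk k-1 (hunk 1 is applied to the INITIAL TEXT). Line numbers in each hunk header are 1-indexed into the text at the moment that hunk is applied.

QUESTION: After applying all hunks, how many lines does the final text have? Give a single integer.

Hunk 1: at line 5 remove [rpua,lnkhc] add [kmp] -> 9 lines: tsiz hpsx wesmb xvjif qocnn lux kmp ume bansd
Hunk 2: at line 7 remove [ume] add [kdsnz,iay] -> 10 lines: tsiz hpsx wesmb xvjif qocnn lux kmp kdsnz iay bansd
Hunk 3: at line 4 remove [lux,kmp] add [ypaya,cno] -> 10 lines: tsiz hpsx wesmb xvjif qocnn ypaya cno kdsnz iay bansd
Hunk 4: at line 3 remove [xvjif,qocnn,ypaya] add [apt,mum,bvo] -> 10 lines: tsiz hpsx wesmb apt mum bvo cno kdsnz iay bansd
Hunk 5: at line 4 remove [mum,bvo,cno] add [uink] -> 8 lines: tsiz hpsx wesmb apt uink kdsnz iay bansd
Final line count: 8

Answer: 8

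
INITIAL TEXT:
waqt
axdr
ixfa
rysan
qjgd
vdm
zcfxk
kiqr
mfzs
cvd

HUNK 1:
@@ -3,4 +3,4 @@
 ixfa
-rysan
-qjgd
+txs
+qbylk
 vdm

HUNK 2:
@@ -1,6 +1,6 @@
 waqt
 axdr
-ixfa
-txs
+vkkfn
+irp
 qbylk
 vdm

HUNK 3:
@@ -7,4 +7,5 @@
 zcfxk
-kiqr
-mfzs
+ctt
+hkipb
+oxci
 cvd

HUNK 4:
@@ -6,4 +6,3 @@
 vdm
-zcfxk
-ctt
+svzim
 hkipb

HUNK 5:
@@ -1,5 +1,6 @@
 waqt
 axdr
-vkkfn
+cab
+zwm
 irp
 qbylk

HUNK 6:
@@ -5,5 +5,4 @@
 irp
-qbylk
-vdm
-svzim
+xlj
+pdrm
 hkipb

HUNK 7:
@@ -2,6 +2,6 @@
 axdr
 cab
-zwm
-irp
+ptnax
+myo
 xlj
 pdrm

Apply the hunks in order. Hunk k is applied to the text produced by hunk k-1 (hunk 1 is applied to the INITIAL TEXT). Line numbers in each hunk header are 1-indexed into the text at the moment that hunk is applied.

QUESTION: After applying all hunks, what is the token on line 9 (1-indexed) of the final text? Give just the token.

Hunk 1: at line 3 remove [rysan,qjgd] add [txs,qbylk] -> 10 lines: waqt axdr ixfa txs qbylk vdm zcfxk kiqr mfzs cvd
Hunk 2: at line 1 remove [ixfa,txs] add [vkkfn,irp] -> 10 lines: waqt axdr vkkfn irp qbylk vdm zcfxk kiqr mfzs cvd
Hunk 3: at line 7 remove [kiqr,mfzs] add [ctt,hkipb,oxci] -> 11 lines: waqt axdr vkkfn irp qbylk vdm zcfxk ctt hkipb oxci cvd
Hunk 4: at line 6 remove [zcfxk,ctt] add [svzim] -> 10 lines: waqt axdr vkkfn irp qbylk vdm svzim hkipb oxci cvd
Hunk 5: at line 1 remove [vkkfn] add [cab,zwm] -> 11 lines: waqt axdr cab zwm irp qbylk vdm svzim hkipb oxci cvd
Hunk 6: at line 5 remove [qbylk,vdm,svzim] add [xlj,pdrm] -> 10 lines: waqt axdr cab zwm irp xlj pdrm hkipb oxci cvd
Hunk 7: at line 2 remove [zwm,irp] add [ptnax,myo] -> 10 lines: waqt axdr cab ptnax myo xlj pdrm hkipb oxci cvd
Final line 9: oxci

Answer: oxci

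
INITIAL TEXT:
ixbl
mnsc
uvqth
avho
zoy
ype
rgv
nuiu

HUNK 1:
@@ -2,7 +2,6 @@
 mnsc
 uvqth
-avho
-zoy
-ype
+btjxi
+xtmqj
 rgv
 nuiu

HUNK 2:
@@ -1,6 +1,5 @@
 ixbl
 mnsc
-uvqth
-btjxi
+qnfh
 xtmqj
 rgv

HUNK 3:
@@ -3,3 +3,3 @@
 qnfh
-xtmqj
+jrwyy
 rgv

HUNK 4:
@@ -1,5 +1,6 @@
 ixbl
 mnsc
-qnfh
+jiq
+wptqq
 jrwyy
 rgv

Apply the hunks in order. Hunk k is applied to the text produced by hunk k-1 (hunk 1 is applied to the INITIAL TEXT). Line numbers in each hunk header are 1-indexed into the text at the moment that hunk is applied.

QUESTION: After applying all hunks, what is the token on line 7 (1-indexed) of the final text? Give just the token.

Answer: nuiu

Derivation:
Hunk 1: at line 2 remove [avho,zoy,ype] add [btjxi,xtmqj] -> 7 lines: ixbl mnsc uvqth btjxi xtmqj rgv nuiu
Hunk 2: at line 1 remove [uvqth,btjxi] add [qnfh] -> 6 lines: ixbl mnsc qnfh xtmqj rgv nuiu
Hunk 3: at line 3 remove [xtmqj] add [jrwyy] -> 6 lines: ixbl mnsc qnfh jrwyy rgv nuiu
Hunk 4: at line 1 remove [qnfh] add [jiq,wptqq] -> 7 lines: ixbl mnsc jiq wptqq jrwyy rgv nuiu
Final line 7: nuiu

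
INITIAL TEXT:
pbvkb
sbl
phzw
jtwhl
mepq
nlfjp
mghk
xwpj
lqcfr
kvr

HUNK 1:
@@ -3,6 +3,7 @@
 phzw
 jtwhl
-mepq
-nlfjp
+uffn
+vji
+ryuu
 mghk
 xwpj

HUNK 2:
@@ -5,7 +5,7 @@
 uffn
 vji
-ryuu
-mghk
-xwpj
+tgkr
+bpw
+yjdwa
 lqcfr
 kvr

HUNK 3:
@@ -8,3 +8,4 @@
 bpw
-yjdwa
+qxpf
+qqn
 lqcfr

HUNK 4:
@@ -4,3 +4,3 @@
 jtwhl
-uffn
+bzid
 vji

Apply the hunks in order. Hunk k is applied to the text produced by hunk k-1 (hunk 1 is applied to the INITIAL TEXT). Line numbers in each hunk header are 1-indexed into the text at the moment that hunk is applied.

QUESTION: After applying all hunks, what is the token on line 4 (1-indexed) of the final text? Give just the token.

Answer: jtwhl

Derivation:
Hunk 1: at line 3 remove [mepq,nlfjp] add [uffn,vji,ryuu] -> 11 lines: pbvkb sbl phzw jtwhl uffn vji ryuu mghk xwpj lqcfr kvr
Hunk 2: at line 5 remove [ryuu,mghk,xwpj] add [tgkr,bpw,yjdwa] -> 11 lines: pbvkb sbl phzw jtwhl uffn vji tgkr bpw yjdwa lqcfr kvr
Hunk 3: at line 8 remove [yjdwa] add [qxpf,qqn] -> 12 lines: pbvkb sbl phzw jtwhl uffn vji tgkr bpw qxpf qqn lqcfr kvr
Hunk 4: at line 4 remove [uffn] add [bzid] -> 12 lines: pbvkb sbl phzw jtwhl bzid vji tgkr bpw qxpf qqn lqcfr kvr
Final line 4: jtwhl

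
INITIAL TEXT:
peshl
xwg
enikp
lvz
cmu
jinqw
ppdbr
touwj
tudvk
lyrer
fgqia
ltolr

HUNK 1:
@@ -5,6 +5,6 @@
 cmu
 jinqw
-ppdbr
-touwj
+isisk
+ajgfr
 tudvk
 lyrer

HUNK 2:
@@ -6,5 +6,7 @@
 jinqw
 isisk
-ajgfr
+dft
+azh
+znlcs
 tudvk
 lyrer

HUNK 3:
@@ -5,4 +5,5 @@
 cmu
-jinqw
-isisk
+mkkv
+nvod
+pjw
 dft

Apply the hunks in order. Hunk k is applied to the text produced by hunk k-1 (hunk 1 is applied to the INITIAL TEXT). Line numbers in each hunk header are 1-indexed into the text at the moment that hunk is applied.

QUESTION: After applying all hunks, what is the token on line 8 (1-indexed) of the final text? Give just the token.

Hunk 1: at line 5 remove [ppdbr,touwj] add [isisk,ajgfr] -> 12 lines: peshl xwg enikp lvz cmu jinqw isisk ajgfr tudvk lyrer fgqia ltolr
Hunk 2: at line 6 remove [ajgfr] add [dft,azh,znlcs] -> 14 lines: peshl xwg enikp lvz cmu jinqw isisk dft azh znlcs tudvk lyrer fgqia ltolr
Hunk 3: at line 5 remove [jinqw,isisk] add [mkkv,nvod,pjw] -> 15 lines: peshl xwg enikp lvz cmu mkkv nvod pjw dft azh znlcs tudvk lyrer fgqia ltolr
Final line 8: pjw

Answer: pjw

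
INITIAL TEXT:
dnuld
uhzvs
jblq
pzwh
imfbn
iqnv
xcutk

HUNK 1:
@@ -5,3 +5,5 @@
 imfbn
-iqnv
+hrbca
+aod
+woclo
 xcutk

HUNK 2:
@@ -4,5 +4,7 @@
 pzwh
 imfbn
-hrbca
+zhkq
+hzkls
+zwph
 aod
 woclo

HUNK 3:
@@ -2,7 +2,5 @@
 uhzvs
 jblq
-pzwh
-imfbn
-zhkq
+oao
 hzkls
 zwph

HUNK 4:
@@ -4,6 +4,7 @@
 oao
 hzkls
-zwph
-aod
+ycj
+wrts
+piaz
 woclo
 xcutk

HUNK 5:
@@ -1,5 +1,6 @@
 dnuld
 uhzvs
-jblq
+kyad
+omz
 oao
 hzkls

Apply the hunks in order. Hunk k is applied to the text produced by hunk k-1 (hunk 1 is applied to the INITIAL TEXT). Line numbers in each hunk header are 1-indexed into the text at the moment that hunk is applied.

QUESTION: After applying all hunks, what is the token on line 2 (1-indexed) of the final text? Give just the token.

Hunk 1: at line 5 remove [iqnv] add [hrbca,aod,woclo] -> 9 lines: dnuld uhzvs jblq pzwh imfbn hrbca aod woclo xcutk
Hunk 2: at line 4 remove [hrbca] add [zhkq,hzkls,zwph] -> 11 lines: dnuld uhzvs jblq pzwh imfbn zhkq hzkls zwph aod woclo xcutk
Hunk 3: at line 2 remove [pzwh,imfbn,zhkq] add [oao] -> 9 lines: dnuld uhzvs jblq oao hzkls zwph aod woclo xcutk
Hunk 4: at line 4 remove [zwph,aod] add [ycj,wrts,piaz] -> 10 lines: dnuld uhzvs jblq oao hzkls ycj wrts piaz woclo xcutk
Hunk 5: at line 1 remove [jblq] add [kyad,omz] -> 11 lines: dnuld uhzvs kyad omz oao hzkls ycj wrts piaz woclo xcutk
Final line 2: uhzvs

Answer: uhzvs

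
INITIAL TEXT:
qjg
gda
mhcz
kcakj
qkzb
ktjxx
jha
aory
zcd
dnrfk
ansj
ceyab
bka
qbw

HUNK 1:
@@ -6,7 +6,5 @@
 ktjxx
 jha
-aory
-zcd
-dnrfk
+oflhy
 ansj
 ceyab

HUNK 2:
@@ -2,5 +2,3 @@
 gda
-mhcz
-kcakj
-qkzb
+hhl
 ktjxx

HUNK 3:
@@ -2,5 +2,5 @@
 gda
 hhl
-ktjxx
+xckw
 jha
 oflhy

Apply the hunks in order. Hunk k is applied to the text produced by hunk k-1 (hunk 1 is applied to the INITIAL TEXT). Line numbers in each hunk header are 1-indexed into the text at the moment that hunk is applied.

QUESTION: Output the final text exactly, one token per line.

Answer: qjg
gda
hhl
xckw
jha
oflhy
ansj
ceyab
bka
qbw

Derivation:
Hunk 1: at line 6 remove [aory,zcd,dnrfk] add [oflhy] -> 12 lines: qjg gda mhcz kcakj qkzb ktjxx jha oflhy ansj ceyab bka qbw
Hunk 2: at line 2 remove [mhcz,kcakj,qkzb] add [hhl] -> 10 lines: qjg gda hhl ktjxx jha oflhy ansj ceyab bka qbw
Hunk 3: at line 2 remove [ktjxx] add [xckw] -> 10 lines: qjg gda hhl xckw jha oflhy ansj ceyab bka qbw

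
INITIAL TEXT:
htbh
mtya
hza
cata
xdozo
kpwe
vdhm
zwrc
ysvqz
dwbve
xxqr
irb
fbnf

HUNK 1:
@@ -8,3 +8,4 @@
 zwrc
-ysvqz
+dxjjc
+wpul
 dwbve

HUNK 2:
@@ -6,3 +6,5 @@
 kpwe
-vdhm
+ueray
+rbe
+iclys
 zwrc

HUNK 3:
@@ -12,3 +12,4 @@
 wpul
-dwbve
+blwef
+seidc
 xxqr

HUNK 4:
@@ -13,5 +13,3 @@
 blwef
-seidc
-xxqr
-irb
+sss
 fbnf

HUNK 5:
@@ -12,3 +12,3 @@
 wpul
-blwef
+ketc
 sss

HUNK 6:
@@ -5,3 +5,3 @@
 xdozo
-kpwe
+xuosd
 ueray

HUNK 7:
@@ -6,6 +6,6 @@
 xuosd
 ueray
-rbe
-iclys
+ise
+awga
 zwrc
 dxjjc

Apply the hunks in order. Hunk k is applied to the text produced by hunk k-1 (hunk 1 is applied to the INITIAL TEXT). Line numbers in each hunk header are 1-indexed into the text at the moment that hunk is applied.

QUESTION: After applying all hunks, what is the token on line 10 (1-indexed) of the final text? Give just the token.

Hunk 1: at line 8 remove [ysvqz] add [dxjjc,wpul] -> 14 lines: htbh mtya hza cata xdozo kpwe vdhm zwrc dxjjc wpul dwbve xxqr irb fbnf
Hunk 2: at line 6 remove [vdhm] add [ueray,rbe,iclys] -> 16 lines: htbh mtya hza cata xdozo kpwe ueray rbe iclys zwrc dxjjc wpul dwbve xxqr irb fbnf
Hunk 3: at line 12 remove [dwbve] add [blwef,seidc] -> 17 lines: htbh mtya hza cata xdozo kpwe ueray rbe iclys zwrc dxjjc wpul blwef seidc xxqr irb fbnf
Hunk 4: at line 13 remove [seidc,xxqr,irb] add [sss] -> 15 lines: htbh mtya hza cata xdozo kpwe ueray rbe iclys zwrc dxjjc wpul blwef sss fbnf
Hunk 5: at line 12 remove [blwef] add [ketc] -> 15 lines: htbh mtya hza cata xdozo kpwe ueray rbe iclys zwrc dxjjc wpul ketc sss fbnf
Hunk 6: at line 5 remove [kpwe] add [xuosd] -> 15 lines: htbh mtya hza cata xdozo xuosd ueray rbe iclys zwrc dxjjc wpul ketc sss fbnf
Hunk 7: at line 6 remove [rbe,iclys] add [ise,awga] -> 15 lines: htbh mtya hza cata xdozo xuosd ueray ise awga zwrc dxjjc wpul ketc sss fbnf
Final line 10: zwrc

Answer: zwrc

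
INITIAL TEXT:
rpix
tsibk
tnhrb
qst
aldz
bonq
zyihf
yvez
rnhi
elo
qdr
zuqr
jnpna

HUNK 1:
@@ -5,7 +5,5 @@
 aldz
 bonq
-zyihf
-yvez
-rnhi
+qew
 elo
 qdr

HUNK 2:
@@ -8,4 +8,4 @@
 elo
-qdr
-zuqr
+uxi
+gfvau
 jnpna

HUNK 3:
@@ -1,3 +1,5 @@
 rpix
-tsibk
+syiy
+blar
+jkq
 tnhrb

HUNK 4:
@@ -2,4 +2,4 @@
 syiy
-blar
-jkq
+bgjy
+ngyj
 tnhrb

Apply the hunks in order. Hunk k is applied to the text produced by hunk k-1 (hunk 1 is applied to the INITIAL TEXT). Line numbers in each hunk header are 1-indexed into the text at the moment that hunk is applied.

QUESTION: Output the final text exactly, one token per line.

Answer: rpix
syiy
bgjy
ngyj
tnhrb
qst
aldz
bonq
qew
elo
uxi
gfvau
jnpna

Derivation:
Hunk 1: at line 5 remove [zyihf,yvez,rnhi] add [qew] -> 11 lines: rpix tsibk tnhrb qst aldz bonq qew elo qdr zuqr jnpna
Hunk 2: at line 8 remove [qdr,zuqr] add [uxi,gfvau] -> 11 lines: rpix tsibk tnhrb qst aldz bonq qew elo uxi gfvau jnpna
Hunk 3: at line 1 remove [tsibk] add [syiy,blar,jkq] -> 13 lines: rpix syiy blar jkq tnhrb qst aldz bonq qew elo uxi gfvau jnpna
Hunk 4: at line 2 remove [blar,jkq] add [bgjy,ngyj] -> 13 lines: rpix syiy bgjy ngyj tnhrb qst aldz bonq qew elo uxi gfvau jnpna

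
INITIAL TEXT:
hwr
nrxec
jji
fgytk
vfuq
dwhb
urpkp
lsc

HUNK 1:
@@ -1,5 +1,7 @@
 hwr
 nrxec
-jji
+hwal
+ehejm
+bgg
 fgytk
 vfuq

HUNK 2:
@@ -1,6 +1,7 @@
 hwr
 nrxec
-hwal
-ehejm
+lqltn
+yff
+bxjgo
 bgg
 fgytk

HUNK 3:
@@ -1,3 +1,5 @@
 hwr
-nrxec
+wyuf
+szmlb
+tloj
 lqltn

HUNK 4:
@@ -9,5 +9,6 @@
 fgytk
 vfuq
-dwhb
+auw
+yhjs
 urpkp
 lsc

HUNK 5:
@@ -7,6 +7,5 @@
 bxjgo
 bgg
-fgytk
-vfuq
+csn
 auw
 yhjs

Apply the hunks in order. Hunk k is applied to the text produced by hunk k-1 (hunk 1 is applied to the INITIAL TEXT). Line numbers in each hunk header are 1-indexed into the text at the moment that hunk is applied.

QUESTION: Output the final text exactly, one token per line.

Hunk 1: at line 1 remove [jji] add [hwal,ehejm,bgg] -> 10 lines: hwr nrxec hwal ehejm bgg fgytk vfuq dwhb urpkp lsc
Hunk 2: at line 1 remove [hwal,ehejm] add [lqltn,yff,bxjgo] -> 11 lines: hwr nrxec lqltn yff bxjgo bgg fgytk vfuq dwhb urpkp lsc
Hunk 3: at line 1 remove [nrxec] add [wyuf,szmlb,tloj] -> 13 lines: hwr wyuf szmlb tloj lqltn yff bxjgo bgg fgytk vfuq dwhb urpkp lsc
Hunk 4: at line 9 remove [dwhb] add [auw,yhjs] -> 14 lines: hwr wyuf szmlb tloj lqltn yff bxjgo bgg fgytk vfuq auw yhjs urpkp lsc
Hunk 5: at line 7 remove [fgytk,vfuq] add [csn] -> 13 lines: hwr wyuf szmlb tloj lqltn yff bxjgo bgg csn auw yhjs urpkp lsc

Answer: hwr
wyuf
szmlb
tloj
lqltn
yff
bxjgo
bgg
csn
auw
yhjs
urpkp
lsc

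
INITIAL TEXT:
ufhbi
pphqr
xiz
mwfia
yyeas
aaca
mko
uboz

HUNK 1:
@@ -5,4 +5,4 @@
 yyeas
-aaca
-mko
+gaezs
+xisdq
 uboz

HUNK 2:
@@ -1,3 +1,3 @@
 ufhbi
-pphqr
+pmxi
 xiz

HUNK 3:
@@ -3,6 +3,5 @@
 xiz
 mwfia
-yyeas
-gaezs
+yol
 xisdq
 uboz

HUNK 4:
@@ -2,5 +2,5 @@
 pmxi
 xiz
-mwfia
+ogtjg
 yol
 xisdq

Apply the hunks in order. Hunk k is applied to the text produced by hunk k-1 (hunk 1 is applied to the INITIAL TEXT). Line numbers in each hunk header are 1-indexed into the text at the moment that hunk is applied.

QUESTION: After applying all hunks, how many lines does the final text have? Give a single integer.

Hunk 1: at line 5 remove [aaca,mko] add [gaezs,xisdq] -> 8 lines: ufhbi pphqr xiz mwfia yyeas gaezs xisdq uboz
Hunk 2: at line 1 remove [pphqr] add [pmxi] -> 8 lines: ufhbi pmxi xiz mwfia yyeas gaezs xisdq uboz
Hunk 3: at line 3 remove [yyeas,gaezs] add [yol] -> 7 lines: ufhbi pmxi xiz mwfia yol xisdq uboz
Hunk 4: at line 2 remove [mwfia] add [ogtjg] -> 7 lines: ufhbi pmxi xiz ogtjg yol xisdq uboz
Final line count: 7

Answer: 7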